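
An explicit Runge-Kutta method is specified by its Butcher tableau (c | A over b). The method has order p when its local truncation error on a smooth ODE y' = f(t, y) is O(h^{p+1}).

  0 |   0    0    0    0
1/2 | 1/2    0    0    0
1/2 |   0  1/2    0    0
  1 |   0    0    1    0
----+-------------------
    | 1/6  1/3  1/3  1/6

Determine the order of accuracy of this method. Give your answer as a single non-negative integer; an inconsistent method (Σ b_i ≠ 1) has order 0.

4

b = (1/6, 1/3, 1/3, 1/6)
c = (0, 1/2, 1/2, 1)
Ac = (0, 0, 1/4, 1/2)
Σ b_i: 1/6·1 + 1/3·1 + 1/3·1 + 1/6·1 = 1 ✓
b·c: 1/3·1/2 + 1/3·1/2 + 1/6·1 = 1/2 ✓
b·c²: 1/3·1/4 + 1/3·1/4 + 1/6·1 = 1/3 ✓
b·Ac: 1/3·1/4 + 1/6·1/2 = 1/6 ✓
b·c³: 1/3·1/8 + 1/3·1/8 + 1/6·1 = 1/4 ✓
b·(c∘Ac): 1/3·1/8 + 1/6·1/2 = 1/8 ✓
b·Ac²: 1/3·1/8 + 1/6·1/4 = 1/12 ✓
b·A²c: 1/6·1/4 = 1/24 ✓; 4 stages ⇒ order 4.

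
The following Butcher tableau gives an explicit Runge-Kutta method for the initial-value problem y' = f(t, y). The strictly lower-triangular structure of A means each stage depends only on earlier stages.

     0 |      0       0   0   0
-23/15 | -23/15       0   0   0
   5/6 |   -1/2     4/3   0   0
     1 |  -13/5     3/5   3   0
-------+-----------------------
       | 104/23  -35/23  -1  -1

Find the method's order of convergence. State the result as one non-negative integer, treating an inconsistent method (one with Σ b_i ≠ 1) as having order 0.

b = (104/23, -35/23, -1, -1)
c = (0, -23/15, 5/6, 1)
Ac = (0, 0, -92/45, 79/50)
Σ b_i: 104/23·1 + (-35/23)·1 + (-1)·1 + (-1)·1 = 1 ✓
b·c: (-35/23)·(-23/15) + (-1)·5/6 + (-1)·1 = 1/2 ✓
b·c²: (-35/23)·529/225 + (-1)·25/36 + (-1)·1 = -949/180 ≠ 1/3 ⇒ order 2.
b·Ac: (-1)·(-92/45) + (-1)·79/50 = 209/450 ≠ 1/6

2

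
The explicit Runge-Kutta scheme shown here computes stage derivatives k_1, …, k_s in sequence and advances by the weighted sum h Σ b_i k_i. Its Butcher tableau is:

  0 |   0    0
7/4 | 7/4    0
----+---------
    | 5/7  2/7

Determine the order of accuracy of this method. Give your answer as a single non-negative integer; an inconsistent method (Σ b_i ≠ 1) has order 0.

2

b = (5/7, 2/7)
c = (0, 7/4)
Σ b_i: 5/7·1 + 2/7·1 = 1 ✓
b·c: 2/7·7/4 = 1/2 ✓; 2 stages ⇒ order 2.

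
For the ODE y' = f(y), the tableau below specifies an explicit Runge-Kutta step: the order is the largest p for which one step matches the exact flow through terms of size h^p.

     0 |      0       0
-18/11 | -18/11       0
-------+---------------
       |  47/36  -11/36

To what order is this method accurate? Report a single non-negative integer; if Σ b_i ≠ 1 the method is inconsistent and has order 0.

b = (47/36, -11/36)
c = (0, -18/11)
Σ b_i: 47/36·1 + (-11/36)·1 = 1 ✓
b·c: (-11/36)·(-18/11) = 1/2 ✓; 2 stages ⇒ order 2.

2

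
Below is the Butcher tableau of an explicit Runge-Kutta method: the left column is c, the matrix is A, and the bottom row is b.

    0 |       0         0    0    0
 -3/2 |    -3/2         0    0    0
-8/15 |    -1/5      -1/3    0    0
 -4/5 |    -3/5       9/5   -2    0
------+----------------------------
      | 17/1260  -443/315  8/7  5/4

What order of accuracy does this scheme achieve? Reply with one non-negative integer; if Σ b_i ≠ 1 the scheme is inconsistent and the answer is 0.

2

b = (17/1260, -443/315, 8/7, 5/4)
c = (0, -3/2, -8/15, -4/5)
Ac = (0, 0, 1/2, -49/30)
Σ b_i: 17/1260·1 + (-443/315)·1 + 8/7·1 + 5/4·1 = 1 ✓
b·c: (-443/315)·(-3/2) + 8/7·(-8/15) + 5/4·(-4/5) = 1/2 ✓
b·c²: (-443/315)·9/4 + 8/7·64/225 + 5/4·16/25 = -12847/6300 ≠ 1/3 ⇒ order 2.
b·Ac: 8/7·1/2 + 5/4·(-49/30) = -247/168 ≠ 1/6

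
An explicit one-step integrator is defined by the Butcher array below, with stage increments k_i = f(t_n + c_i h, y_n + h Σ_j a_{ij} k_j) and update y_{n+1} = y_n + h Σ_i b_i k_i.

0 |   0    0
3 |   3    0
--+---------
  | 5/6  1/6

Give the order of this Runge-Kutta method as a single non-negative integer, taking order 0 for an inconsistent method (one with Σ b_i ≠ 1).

b = (5/6, 1/6)
c = (0, 3)
Σ b_i: 5/6·1 + 1/6·1 = 1 ✓
b·c: 1/6·3 = 1/2 ✓; 2 stages ⇒ order 2.

2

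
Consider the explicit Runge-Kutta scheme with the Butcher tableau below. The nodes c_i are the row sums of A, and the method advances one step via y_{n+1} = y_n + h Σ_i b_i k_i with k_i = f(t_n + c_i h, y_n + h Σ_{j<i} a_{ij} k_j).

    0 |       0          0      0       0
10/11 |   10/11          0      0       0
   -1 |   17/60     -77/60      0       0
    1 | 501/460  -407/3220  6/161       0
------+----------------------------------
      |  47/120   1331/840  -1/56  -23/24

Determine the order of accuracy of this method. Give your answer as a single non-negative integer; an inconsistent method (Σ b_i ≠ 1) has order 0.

4

b = (47/120, 1331/840, -1/56, -23/24)
c = (0, 10/11, -1, 1)
Ac = (0, 0, -7/6, -7/46)
Σ b_i: 47/120·1 + 1331/840·1 + (-1/56)·1 + (-23/24)·1 = 1 ✓
b·c: 1331/840·10/11 + (-1/56)·(-1) + (-23/24)·1 = 1/2 ✓
b·c²: 1331/840·100/121 + (-1/56)·1 + (-23/24)·1 = 1/3 ✓
b·Ac: (-1/56)·(-7/6) + (-23/24)·(-7/46) = 1/6 ✓
b·c³: 1331/840·1000/1331 + (-1/56)·(-1) + (-23/24)·1 = 1/4 ✓
b·(c∘Ac): (-1/56)·7/6 + (-23/24)·(-7/46) = 1/8 ✓
b·Ac²: (-1/56)·(-35/33) + (-23/24)·(-17/253) = 1/12 ✓
b·A²c: (-23/24)·(-1/23) = 1/24 ✓; 4 stages ⇒ order 4.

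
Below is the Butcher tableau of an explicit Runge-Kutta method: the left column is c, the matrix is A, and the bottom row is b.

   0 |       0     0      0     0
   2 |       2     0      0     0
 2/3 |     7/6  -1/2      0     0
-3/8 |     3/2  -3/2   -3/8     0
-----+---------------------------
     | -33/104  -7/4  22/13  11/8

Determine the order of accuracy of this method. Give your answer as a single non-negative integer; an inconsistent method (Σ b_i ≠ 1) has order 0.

1

b = (-33/104, -7/4, 22/13, 11/8)
c = (0, 2, 2/3, -3/8)
Ac = (0, 0, -1, -13/4)
Σ b_i: (-33/104)·1 + (-7/4)·1 + 22/13·1 + 11/8·1 = 1 ✓
b·c: (-7/4)·2 + 22/13·2/3 + 11/8·(-3/8) = -7207/2496 ≠ 1/2 ⇒ order 1.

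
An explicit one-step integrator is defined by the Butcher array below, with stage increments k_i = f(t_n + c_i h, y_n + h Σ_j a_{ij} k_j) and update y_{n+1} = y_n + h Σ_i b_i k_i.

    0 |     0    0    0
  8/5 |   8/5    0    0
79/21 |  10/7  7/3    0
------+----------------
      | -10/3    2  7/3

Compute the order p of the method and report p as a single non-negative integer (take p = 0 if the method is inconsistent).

1

b = (-10/3, 2, 7/3)
c = (0, 8/5, 79/21)
Ac = (0, 0, 56/15)
Σ b_i: (-10/3)·1 + 2·1 + 7/3·1 = 1 ✓
b·c: 2·8/5 + 7/3·79/21 = 539/45 ≠ 1/2 ⇒ order 1.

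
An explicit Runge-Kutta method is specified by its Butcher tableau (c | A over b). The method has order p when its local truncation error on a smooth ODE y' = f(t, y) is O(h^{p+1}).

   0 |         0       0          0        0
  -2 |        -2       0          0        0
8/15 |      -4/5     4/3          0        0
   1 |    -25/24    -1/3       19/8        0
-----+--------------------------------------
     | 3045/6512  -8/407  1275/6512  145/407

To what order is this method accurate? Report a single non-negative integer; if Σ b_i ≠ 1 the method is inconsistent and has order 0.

3

b = (3045/6512, -8/407, 1275/6512, 145/407)
c = (0, -2, 8/15, 1)
Ac = (0, 0, -8/3, 29/15)
Σ b_i: 3045/6512·1 + (-8/407)·1 + 1275/6512·1 + 145/407·1 = 1 ✓
b·c: (-8/407)·(-2) + 1275/6512·8/15 + 145/407·1 = 1/2 ✓
b·c²: (-8/407)·4 + 1275/6512·64/225 + 145/407·1 = 1/3 ✓
b·Ac: 1275/6512·(-8/3) + 145/407·29/15 = 1/6 ✓
b·c³: (-8/407)·(-8) + 1275/6512·512/3375 + 145/407·1 = 9949/18315 ≠ 1/4 ⇒ order 3.
b·(c∘Ac): 1275/6512·(-64/45) + 145/407·29/15 = 167/407 ≠ 1/8
b·Ac²: 1275/6512·16/3 + 145/407·(-148/225) = 14833/18315 ≠ 1/12
b·A²c: 145/407·(-19/3) = -2755/1221 ≠ 1/24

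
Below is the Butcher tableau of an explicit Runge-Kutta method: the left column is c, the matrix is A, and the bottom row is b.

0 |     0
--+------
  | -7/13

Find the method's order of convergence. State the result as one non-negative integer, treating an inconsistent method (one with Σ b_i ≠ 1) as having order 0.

b = (-7/13)
c = (0)
Σ b_i: (-7/13)·1 = -7/13 ≠ 1 ⇒ order 0.

0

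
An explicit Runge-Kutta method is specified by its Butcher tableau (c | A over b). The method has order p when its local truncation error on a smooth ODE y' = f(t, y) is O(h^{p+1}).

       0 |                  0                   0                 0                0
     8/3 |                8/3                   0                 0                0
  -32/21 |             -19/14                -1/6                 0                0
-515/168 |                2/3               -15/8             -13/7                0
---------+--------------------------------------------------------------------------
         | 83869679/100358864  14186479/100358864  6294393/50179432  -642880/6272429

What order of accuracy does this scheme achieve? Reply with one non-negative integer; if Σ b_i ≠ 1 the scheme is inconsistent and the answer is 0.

3

b = (83869679/100358864, 14186479/100358864, 6294393/50179432, -642880/6272429)
c = (0, 8/3, -32/21, -515/168)
Ac = (0, 0, -4/9, -319/147)
Σ b_i: 83869679/100358864·1 + 14186479/100358864·1 + 6294393/50179432·1 + (-642880/6272429)·1 = 1 ✓
b·c: 14186479/100358864·8/3 + 6294393/50179432·(-32/21) + (-642880/6272429)·(-515/168) = 1/2 ✓
b·c²: 14186479/100358864·64/9 + 6294393/50179432·1024/441 + (-642880/6272429)·265225/28224 = 1/3 ✓
b·Ac: 6294393/50179432·(-4/9) + (-642880/6272429)·(-319/147) = 1/6 ✓
b·c³: 14186479/100358864·512/27 + 6294393/50179432·(-32768/9261) + (-642880/6272429)·(-136590875/4741632) = 16404673589/3161304216 ≠ 1/4 ⇒ order 3.
b·(c∘Ac): 6294393/50179432·128/189 + (-642880/6272429)·164285/24696 = -235857304/395163027 ≠ 1/8
b·Ac²: 6294393/50179432·(-32/27) + (-642880/6272429)·(-54472/3087) = 655924972/395163027 ≠ 1/12
b·A²c: (-642880/6272429)·52/63 = -4775680/56451861 ≠ 1/24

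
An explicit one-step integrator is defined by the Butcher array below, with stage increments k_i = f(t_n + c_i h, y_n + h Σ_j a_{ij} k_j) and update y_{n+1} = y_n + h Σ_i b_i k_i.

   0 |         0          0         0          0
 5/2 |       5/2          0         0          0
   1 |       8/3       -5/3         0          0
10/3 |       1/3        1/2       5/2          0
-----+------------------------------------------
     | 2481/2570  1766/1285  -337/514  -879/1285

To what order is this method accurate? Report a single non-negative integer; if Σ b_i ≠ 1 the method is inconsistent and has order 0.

b = (2481/2570, 1766/1285, -337/514, -879/1285)
c = (0, 5/2, 1, 10/3)
Ac = (0, 0, -25/6, 15/4)
Σ b_i: 2481/2570·1 + 1766/1285·1 + (-337/514)·1 + (-879/1285)·1 = 1 ✓
b·c: 1766/1285·5/2 + (-337/514)·1 + (-879/1285)·10/3 = 1/2 ✓
b·c²: 1766/1285·25/4 + (-337/514)·1 + (-879/1285)·100/9 = 1/3 ✓
b·Ac: (-337/514)·(-25/6) + (-879/1285)·15/4 = 1/6 ✓
b·c³: 1766/1285·125/8 + (-337/514)·1 + (-879/1285)·1000/27 = -41791/9252 ≠ 1/4 ⇒ order 3.
b·(c∘Ac): (-337/514)·(-25/6) + (-879/1285)·25/2 = -17945/3084 ≠ 1/8
b·Ac²: (-337/514)·(-125/12) + (-879/1285)·45/8 = 2299/771 ≠ 1/12
b·A²c: (-879/1285)·(-125/12) = 7325/1028 ≠ 1/24

3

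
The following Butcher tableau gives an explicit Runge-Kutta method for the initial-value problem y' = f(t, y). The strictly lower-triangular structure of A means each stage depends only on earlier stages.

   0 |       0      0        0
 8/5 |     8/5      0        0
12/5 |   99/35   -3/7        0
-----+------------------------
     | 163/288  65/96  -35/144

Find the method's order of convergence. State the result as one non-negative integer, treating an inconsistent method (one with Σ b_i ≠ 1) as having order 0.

3

b = (163/288, 65/96, -35/144)
c = (0, 8/5, 12/5)
Ac = (0, 0, -24/35)
Σ b_i: 163/288·1 + 65/96·1 + (-35/144)·1 = 1 ✓
b·c: 65/96·8/5 + (-35/144)·12/5 = 1/2 ✓
b·c²: 65/96·64/25 + (-35/144)·144/25 = 1/3 ✓
b·Ac: (-35/144)·(-24/35) = 1/6 ✓; 3 stages ⇒ order 3.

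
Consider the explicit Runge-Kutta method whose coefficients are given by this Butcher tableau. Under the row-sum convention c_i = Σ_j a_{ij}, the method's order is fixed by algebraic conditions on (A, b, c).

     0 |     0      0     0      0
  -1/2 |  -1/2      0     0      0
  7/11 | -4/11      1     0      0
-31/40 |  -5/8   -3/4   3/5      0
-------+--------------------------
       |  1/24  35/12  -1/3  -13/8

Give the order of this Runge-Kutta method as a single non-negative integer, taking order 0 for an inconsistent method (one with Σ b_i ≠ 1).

1

b = (1/24, 35/12, -1/3, -13/8)
c = (0, -1/2, 7/11, -31/40)
Ac = (0, 0, -1/2, 333/440)
Σ b_i: 1/24·1 + 35/12·1 + (-1/3)·1 + (-13/8)·1 = 1 ✓
b·c: 35/12·(-1/2) + (-1/3)·7/11 + (-13/8)·(-31/40) = -1447/3520 ≠ 1/2 ⇒ order 1.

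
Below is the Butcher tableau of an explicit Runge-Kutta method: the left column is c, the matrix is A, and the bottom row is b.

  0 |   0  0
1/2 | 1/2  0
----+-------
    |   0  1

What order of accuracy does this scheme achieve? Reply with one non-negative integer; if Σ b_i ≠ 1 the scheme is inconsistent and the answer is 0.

b = (0, 1)
c = (0, 1/2)
Σ b_i: 1·1 = 1 ✓
b·c: 1·1/2 = 1/2 ✓; 2 stages ⇒ order 2.

2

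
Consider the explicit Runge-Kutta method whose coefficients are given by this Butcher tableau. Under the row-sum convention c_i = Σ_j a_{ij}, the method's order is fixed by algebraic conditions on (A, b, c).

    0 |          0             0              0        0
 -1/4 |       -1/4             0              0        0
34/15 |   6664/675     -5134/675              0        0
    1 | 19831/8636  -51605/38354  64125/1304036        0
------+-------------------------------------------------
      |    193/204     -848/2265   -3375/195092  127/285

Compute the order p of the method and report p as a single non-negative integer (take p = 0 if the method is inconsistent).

4

b = (193/204, -848/2265, -3375/195092, 127/285)
c = (0, -1/4, 34/15, 1)
Ac = (0, 0, 2567/1350, 455/1016)
Σ b_i: 193/204·1 + (-848/2265)·1 + (-3375/195092)·1 + 127/285·1 = 1 ✓
b·c: (-848/2265)·(-1/4) + (-3375/195092)·34/15 + 127/285·1 = 1/2 ✓
b·c²: (-848/2265)·1/16 + (-3375/195092)·1156/225 + 127/285·1 = 1/3 ✓
b·Ac: (-3375/195092)·2567/1350 + 127/285·455/1016 = 1/6 ✓
b·c³: (-848/2265)·(-1/64) + (-3375/195092)·39304/3375 + 127/285·1 = 1/4 ✓
b·(c∘Ac): (-3375/195092)·43639/10125 + 127/285·455/1016 = 1/8 ✓
b·Ac²: (-3375/195092)·(-2567/5400) + 127/285·685/4064 = 1/12 ✓
b·A²c: 127/285·95/1016 = 1/24 ✓; 4 stages ⇒ order 4.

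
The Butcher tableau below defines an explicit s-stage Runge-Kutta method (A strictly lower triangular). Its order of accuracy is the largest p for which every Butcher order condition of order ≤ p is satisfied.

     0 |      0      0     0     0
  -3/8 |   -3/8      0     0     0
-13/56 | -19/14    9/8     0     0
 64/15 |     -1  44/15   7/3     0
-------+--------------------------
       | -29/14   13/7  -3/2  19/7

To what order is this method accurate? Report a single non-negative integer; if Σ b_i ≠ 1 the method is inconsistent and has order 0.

1

b = (-29/14, 13/7, -3/2, 19/7)
c = (0, -3/8, -13/56, 64/15)
Ac = (0, 0, -27/64, -197/120)
Σ b_i: (-29/14)·1 + 13/7·1 + (-3/2)·1 + 19/7·1 = 1 ✓
b·c: 13/7·(-3/8) + (-3/2)·(-13/56) + 19/7·64/15 = 18871/1680 ≠ 1/2 ⇒ order 1.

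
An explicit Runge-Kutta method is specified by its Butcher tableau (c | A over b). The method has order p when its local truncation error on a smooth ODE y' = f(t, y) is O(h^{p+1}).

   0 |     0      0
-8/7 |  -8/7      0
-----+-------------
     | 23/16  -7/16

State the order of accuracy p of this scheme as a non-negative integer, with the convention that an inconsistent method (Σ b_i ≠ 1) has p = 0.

2

b = (23/16, -7/16)
c = (0, -8/7)
Σ b_i: 23/16·1 + (-7/16)·1 = 1 ✓
b·c: (-7/16)·(-8/7) = 1/2 ✓; 2 stages ⇒ order 2.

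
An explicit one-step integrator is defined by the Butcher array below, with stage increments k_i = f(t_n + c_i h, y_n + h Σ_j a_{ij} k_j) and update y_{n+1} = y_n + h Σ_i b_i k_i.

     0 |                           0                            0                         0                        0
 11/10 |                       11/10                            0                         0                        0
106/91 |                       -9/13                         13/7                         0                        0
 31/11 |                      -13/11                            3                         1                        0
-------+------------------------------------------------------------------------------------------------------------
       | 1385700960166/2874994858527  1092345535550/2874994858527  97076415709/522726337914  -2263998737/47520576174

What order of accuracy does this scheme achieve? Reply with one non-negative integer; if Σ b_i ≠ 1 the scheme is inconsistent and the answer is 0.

b = (1385700960166/2874994858527, 1092345535550/2874994858527, 97076415709/522726337914, -2263998737/47520576174)
c = (0, 11/10, 106/91, 31/11)
Ac = (0, 0, 143/70, 4063/910)
Σ b_i: 1385700960166/2874994858527·1 + 1092345535550/2874994858527·1 + 97076415709/522726337914·1 + (-2263998737/47520576174)·1 = 1 ✓
b·c: 1092345535550/2874994858527·11/10 + 97076415709/522726337914·106/91 + (-2263998737/47520576174)·31/11 = 1/2 ✓
b·c²: 1092345535550/2874994858527·121/100 + 97076415709/522726337914·11236/8281 + (-2263998737/47520576174)·961/121 = 1/3 ✓
b·Ac: 97076415709/522726337914·143/70 + (-2263998737/47520576174)·4063/910 = 1/6 ✓
b·c³: 1092345535550/2874994858527·1331/1000 + 97076415709/522726337914·1191016/753571 + (-2263998737/47520576174)·29791/1331 = -35839635890041/134166426731260 ≠ 1/4 ⇒ order 3.
b·(c∘Ac): 97076415709/522726337914·583/245 + (-2263998737/47520576174)·125953/10010 = -4991367881/31680384116 ≠ 1/8
b·Ac²: 97076415709/522726337914·1573/700 + (-2263998737/47520576174)·4129603/828100 = 2590807396617/14414574772780 ≠ 1/12
b·A²c: (-2263998737/47520576174)·143/70 = -46250259913/475205761740 ≠ 1/24

3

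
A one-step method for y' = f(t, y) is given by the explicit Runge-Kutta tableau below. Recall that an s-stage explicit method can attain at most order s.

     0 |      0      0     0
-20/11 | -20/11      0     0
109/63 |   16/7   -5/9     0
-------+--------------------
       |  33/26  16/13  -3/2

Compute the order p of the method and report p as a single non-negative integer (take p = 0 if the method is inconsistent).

1

b = (33/26, 16/13, -3/2)
c = (0, -20/11, 109/63)
Ac = (0, 0, 100/99)
Σ b_i: 33/26·1 + 16/13·1 + (-3/2)·1 = 1 ✓
b·c: 16/13·(-20/11) + (-3/2)·109/63 = -29027/6006 ≠ 1/2 ⇒ order 1.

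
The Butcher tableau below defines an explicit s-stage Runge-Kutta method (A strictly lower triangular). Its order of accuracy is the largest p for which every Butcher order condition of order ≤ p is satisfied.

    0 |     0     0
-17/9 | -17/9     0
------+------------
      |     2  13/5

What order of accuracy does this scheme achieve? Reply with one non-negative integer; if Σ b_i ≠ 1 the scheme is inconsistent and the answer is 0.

0

b = (2, 13/5)
c = (0, -17/9)
Σ b_i: 2·1 + 13/5·1 = 23/5 ≠ 1 ⇒ order 0.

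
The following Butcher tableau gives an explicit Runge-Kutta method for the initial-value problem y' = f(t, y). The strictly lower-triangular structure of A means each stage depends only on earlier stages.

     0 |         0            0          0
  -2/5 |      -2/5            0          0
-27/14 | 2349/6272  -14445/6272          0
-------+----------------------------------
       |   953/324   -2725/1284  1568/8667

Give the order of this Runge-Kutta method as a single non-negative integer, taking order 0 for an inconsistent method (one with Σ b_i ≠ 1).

b = (953/324, -2725/1284, 1568/8667)
c = (0, -2/5, -27/14)
Ac = (0, 0, 2889/3136)
Σ b_i: 953/324·1 + (-2725/1284)·1 + 1568/8667·1 = 1 ✓
b·c: (-2725/1284)·(-2/5) + 1568/8667·(-27/14) = 1/2 ✓
b·c²: (-2725/1284)·4/25 + 1568/8667·729/196 = 1/3 ✓
b·Ac: 1568/8667·2889/3136 = 1/6 ✓; 3 stages ⇒ order 3.

3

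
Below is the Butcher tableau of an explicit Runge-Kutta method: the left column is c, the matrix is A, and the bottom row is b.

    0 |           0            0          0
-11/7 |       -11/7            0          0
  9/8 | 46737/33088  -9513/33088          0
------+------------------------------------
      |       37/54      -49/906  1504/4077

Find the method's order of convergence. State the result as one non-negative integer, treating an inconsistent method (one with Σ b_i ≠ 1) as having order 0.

b = (37/54, -49/906, 1504/4077)
c = (0, -11/7, 9/8)
Ac = (0, 0, 1359/3008)
Σ b_i: 37/54·1 + (-49/906)·1 + 1504/4077·1 = 1 ✓
b·c: (-49/906)·(-11/7) + 1504/4077·9/8 = 1/2 ✓
b·c²: (-49/906)·121/49 + 1504/4077·81/64 = 1/3 ✓
b·Ac: 1504/4077·1359/3008 = 1/6 ✓; 3 stages ⇒ order 3.

3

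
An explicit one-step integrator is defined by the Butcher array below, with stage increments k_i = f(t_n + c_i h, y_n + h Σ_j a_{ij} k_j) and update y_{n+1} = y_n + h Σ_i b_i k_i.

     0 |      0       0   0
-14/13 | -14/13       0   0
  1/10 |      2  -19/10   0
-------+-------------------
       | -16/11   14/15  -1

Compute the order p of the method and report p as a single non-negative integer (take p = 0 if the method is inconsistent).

b = (-16/11, 14/15, -1)
c = (0, -14/13, 1/10)
Ac = (0, 0, 133/65)
Σ b_i: (-16/11)·1 + 14/15·1 + (-1)·1 = -251/165 ≠ 1 ⇒ order 0.

0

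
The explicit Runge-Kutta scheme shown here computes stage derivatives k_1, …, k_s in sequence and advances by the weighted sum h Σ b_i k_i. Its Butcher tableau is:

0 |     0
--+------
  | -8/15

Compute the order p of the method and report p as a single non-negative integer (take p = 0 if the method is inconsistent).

0

b = (-8/15)
c = (0)
Σ b_i: (-8/15)·1 = -8/15 ≠ 1 ⇒ order 0.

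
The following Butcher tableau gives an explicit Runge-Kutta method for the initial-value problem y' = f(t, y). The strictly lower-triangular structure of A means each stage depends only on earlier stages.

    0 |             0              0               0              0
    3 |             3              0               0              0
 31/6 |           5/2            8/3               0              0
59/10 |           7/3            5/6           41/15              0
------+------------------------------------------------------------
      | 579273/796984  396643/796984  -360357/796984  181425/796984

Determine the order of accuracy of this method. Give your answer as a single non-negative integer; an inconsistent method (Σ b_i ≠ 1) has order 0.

b = (579273/796984, 396643/796984, -360357/796984, 181425/796984)
c = (0, 3, 31/6, 59/10)
Ac = (0, 0, 8, 748/45)
Σ b_i: 579273/796984·1 + 396643/796984·1 + (-360357/796984)·1 + 181425/796984·1 = 1 ✓
b·c: 396643/796984·3 + (-360357/796984)·31/6 + 181425/796984·59/10 = 1/2 ✓
b·c²: 396643/796984·9 + (-360357/796984)·961/36 + 181425/796984·3481/100 = 1/3 ✓
b·Ac: (-360357/796984)·8 + 181425/796984·748/45 = 1/6 ✓
b·c³: 396643/796984·27 + (-360357/796984)·29791/216 + 181425/796984·205379/1000 = -311518529/143457120 ≠ 1/4 ⇒ order 3.
b·(c∘Ac): (-360357/796984)·124/3 + 181425/796984·22066/225 = 4346693/1195476 ≠ 1/8
b·Ac²: (-360357/796984)·24 + 181425/796984·43451/540 = 214191397/28691424 ≠ 1/12
b·A²c: 181425/796984·328/15 = 495895/99623 ≠ 1/24

3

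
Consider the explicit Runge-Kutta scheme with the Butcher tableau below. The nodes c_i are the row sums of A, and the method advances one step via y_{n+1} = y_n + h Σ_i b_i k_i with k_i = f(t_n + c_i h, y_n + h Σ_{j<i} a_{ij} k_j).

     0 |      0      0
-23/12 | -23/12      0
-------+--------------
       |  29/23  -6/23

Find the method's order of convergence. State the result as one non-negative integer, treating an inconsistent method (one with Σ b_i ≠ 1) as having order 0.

2

b = (29/23, -6/23)
c = (0, -23/12)
Σ b_i: 29/23·1 + (-6/23)·1 = 1 ✓
b·c: (-6/23)·(-23/12) = 1/2 ✓; 2 stages ⇒ order 2.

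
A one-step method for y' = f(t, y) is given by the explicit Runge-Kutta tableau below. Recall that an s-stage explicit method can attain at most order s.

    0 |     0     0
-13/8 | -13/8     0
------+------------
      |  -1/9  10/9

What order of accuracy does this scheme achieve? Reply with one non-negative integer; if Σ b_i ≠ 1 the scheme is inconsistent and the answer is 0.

1

b = (-1/9, 10/9)
c = (0, -13/8)
Σ b_i: (-1/9)·1 + 10/9·1 = 1 ✓
b·c: 10/9·(-13/8) = -65/36 ≠ 1/2 ⇒ order 1.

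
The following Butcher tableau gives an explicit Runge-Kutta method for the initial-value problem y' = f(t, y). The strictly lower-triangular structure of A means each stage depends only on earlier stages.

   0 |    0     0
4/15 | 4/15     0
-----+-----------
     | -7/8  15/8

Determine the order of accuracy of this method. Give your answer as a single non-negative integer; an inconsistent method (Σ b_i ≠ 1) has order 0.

2

b = (-7/8, 15/8)
c = (0, 4/15)
Σ b_i: (-7/8)·1 + 15/8·1 = 1 ✓
b·c: 15/8·4/15 = 1/2 ✓; 2 stages ⇒ order 2.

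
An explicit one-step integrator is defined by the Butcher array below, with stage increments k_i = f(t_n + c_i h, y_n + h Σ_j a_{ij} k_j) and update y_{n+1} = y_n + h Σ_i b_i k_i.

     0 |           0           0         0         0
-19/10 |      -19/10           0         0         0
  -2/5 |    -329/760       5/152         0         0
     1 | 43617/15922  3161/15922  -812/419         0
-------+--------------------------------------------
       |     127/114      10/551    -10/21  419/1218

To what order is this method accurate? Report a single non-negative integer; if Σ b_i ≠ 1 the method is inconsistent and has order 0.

b = (127/114, 10/551, -10/21, 419/1218)
c = (0, -19/10, -2/5, 1)
Ac = (0, 0, -1/16, 667/1676)
Σ b_i: 127/114·1 + 10/551·1 + (-10/21)·1 + 419/1218·1 = 1 ✓
b·c: 10/551·(-19/10) + (-10/21)·(-2/5) + 419/1218·1 = 1/2 ✓
b·c²: 10/551·361/100 + (-10/21)·4/25 + 419/1218·1 = 1/3 ✓
b·Ac: (-10/21)·(-1/16) + 419/1218·667/1676 = 1/6 ✓
b·c³: 10/551·(-6859/1000) + (-10/21)·(-8/125) + 419/1218·1 = 1/4 ✓
b·(c∘Ac): (-10/21)·1/40 + 419/1218·667/1676 = 1/8 ✓
b·Ac²: (-10/21)·19/160 + 419/1218·1363/3352 = 1/12 ✓
b·A²c: 419/1218·203/1676 = 1/24 ✓; 4 stages ⇒ order 4.

4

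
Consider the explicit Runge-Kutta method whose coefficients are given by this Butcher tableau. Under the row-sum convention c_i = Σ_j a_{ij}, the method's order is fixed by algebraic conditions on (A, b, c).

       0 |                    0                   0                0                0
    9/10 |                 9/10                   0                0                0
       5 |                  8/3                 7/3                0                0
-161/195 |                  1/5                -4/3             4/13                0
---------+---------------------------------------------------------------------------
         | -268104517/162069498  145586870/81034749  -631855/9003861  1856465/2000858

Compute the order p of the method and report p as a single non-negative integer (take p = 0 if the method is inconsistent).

3

b = (-268104517/162069498, 145586870/81034749, -631855/9003861, 1856465/2000858)
c = (0, 9/10, 5, -161/195)
Ac = (0, 0, 21/10, 22/65)
Σ b_i: (-268104517/162069498)·1 + 145586870/81034749·1 + (-631855/9003861)·1 + 1856465/2000858·1 = 1 ✓
b·c: 145586870/81034749·9/10 + (-631855/9003861)·5 + 1856465/2000858·(-161/195) = 1/2 ✓
b·c²: 145586870/81034749·81/100 + (-631855/9003861)·25 + 1856465/2000858·25921/38025 = 1/3 ✓
b·Ac: (-631855/9003861)·21/10 + 1856465/2000858·22/65 = 1/6 ✓
b·c³: 145586870/81034749·729/1000 + (-631855/9003861)·125 + 1856465/2000858·(-4173281/7414875) = -21567370537/2701158300 ≠ 1/4 ⇒ order 3.
b·(c∘Ac): (-631855/9003861)·21/2 + 1856465/2000858·(-3542/12675) = -29896699/30012870 ≠ 1/8
b·Ac²: (-631855/9003861)·189/100 + 1856465/2000858·2149/325 = 120101387/20008580 ≠ 1/12
b·A²c: 1856465/2000858·42/65 = 599781/1000429 ≠ 1/24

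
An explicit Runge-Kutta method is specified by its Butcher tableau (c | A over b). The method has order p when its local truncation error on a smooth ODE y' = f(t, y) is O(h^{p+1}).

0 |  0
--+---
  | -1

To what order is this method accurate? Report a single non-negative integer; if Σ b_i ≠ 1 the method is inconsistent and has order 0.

0

b = (-1)
c = (0)
Σ b_i: (-1)·1 = -1 ≠ 1 ⇒ order 0.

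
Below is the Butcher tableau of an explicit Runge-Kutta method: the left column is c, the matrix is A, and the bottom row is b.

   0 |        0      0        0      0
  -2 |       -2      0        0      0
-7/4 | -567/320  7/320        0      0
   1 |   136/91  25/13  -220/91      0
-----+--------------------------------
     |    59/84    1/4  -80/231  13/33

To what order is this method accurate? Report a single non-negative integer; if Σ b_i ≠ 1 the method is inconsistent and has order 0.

4

b = (59/84, 1/4, -80/231, 13/33)
c = (0, -2, -7/4, 1)
Ac = (0, 0, -7/160, 5/13)
Σ b_i: 59/84·1 + 1/4·1 + (-80/231)·1 + 13/33·1 = 1 ✓
b·c: 1/4·(-2) + (-80/231)·(-7/4) + 13/33·1 = 1/2 ✓
b·c²: 1/4·4 + (-80/231)·49/16 + 13/33·1 = 1/3 ✓
b·Ac: (-80/231)·(-7/160) + 13/33·5/13 = 1/6 ✓
b·c³: 1/4·(-8) + (-80/231)·(-343/64) + 13/33·1 = 1/4 ✓
b·(c∘Ac): (-80/231)·49/640 + 13/33·5/13 = 1/8 ✓
b·Ac²: (-80/231)·7/80 + 13/33·15/52 = 1/12 ✓
b·A²c: 13/33·11/104 = 1/24 ✓; 4 stages ⇒ order 4.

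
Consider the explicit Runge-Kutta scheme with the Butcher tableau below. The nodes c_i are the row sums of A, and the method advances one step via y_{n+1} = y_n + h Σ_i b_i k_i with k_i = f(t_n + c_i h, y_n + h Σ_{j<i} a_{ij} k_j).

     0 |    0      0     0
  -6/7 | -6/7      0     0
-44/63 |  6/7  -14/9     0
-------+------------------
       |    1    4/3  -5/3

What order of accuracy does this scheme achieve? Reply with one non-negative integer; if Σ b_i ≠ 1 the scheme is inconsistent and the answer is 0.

0

b = (1, 4/3, -5/3)
c = (0, -6/7, -44/63)
Ac = (0, 0, 4/3)
Σ b_i: 1·1 + 4/3·1 + (-5/3)·1 = 2/3 ≠ 1 ⇒ order 0.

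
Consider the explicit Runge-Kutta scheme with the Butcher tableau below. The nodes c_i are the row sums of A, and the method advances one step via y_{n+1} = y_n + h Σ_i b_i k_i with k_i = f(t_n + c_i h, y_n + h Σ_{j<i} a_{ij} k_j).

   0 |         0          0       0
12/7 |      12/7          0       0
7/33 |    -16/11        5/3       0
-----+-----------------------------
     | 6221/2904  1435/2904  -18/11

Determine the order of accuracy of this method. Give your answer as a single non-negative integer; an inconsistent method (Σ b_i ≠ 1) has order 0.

2

b = (6221/2904, 1435/2904, -18/11)
c = (0, 12/7, 7/33)
Ac = (0, 0, 20/7)
Σ b_i: 6221/2904·1 + 1435/2904·1 + (-18/11)·1 = 1 ✓
b·c: 1435/2904·12/7 + (-18/11)·7/33 = 1/2 ✓
b·c²: 1435/2904·144/49 + (-18/11)·49/1089 = 12844/9317 ≠ 1/3 ⇒ order 2.
b·Ac: (-18/11)·20/7 = -360/77 ≠ 1/6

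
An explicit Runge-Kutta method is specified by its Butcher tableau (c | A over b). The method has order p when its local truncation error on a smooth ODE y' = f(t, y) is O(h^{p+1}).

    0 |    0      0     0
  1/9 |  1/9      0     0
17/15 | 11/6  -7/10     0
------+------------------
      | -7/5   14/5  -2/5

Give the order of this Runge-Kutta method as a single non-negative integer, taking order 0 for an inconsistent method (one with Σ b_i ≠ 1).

b = (-7/5, 14/5, -2/5)
c = (0, 1/9, 17/15)
Ac = (0, 0, -7/90)
Σ b_i: (-7/5)·1 + 14/5·1 + (-2/5)·1 = 1 ✓
b·c: 14/5·1/9 + (-2/5)·17/15 = -32/225 ≠ 1/2 ⇒ order 1.

1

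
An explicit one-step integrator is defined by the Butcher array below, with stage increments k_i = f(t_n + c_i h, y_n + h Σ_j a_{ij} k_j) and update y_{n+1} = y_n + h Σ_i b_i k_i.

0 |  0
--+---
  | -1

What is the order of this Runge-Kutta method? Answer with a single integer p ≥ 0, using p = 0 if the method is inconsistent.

b = (-1)
c = (0)
Σ b_i: (-1)·1 = -1 ≠ 1 ⇒ order 0.

0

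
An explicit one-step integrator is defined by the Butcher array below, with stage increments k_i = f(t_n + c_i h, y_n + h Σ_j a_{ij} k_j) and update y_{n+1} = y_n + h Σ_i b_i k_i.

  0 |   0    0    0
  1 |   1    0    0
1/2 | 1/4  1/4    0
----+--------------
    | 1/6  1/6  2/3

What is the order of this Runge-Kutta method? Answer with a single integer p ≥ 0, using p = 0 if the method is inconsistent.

3

b = (1/6, 1/6, 2/3)
c = (0, 1, 1/2)
Ac = (0, 0, 1/4)
Σ b_i: 1/6·1 + 1/6·1 + 2/3·1 = 1 ✓
b·c: 1/6·1 + 2/3·1/2 = 1/2 ✓
b·c²: 1/6·1 + 2/3·1/4 = 1/3 ✓
b·Ac: 2/3·1/4 = 1/6 ✓; 3 stages ⇒ order 3.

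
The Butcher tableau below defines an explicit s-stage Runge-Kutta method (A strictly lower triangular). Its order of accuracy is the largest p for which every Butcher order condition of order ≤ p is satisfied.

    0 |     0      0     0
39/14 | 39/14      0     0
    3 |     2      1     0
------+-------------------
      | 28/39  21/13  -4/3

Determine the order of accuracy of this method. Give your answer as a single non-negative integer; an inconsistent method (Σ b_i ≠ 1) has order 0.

b = (28/39, 21/13, -4/3)
c = (0, 39/14, 3)
Ac = (0, 0, 39/14)
Σ b_i: 28/39·1 + 21/13·1 + (-4/3)·1 = 1 ✓
b·c: 21/13·39/14 + (-4/3)·3 = 1/2 ✓
b·c²: 21/13·1521/196 + (-4/3)·9 = 15/28 ≠ 1/3 ⇒ order 2.
b·Ac: (-4/3)·39/14 = -26/7 ≠ 1/6

2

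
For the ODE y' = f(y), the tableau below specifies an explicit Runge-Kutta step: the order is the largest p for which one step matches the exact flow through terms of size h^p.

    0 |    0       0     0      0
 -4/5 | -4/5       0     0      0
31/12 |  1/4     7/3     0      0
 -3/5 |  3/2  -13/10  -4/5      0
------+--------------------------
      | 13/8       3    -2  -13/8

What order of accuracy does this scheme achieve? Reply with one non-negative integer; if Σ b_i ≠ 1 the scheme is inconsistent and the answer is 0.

1

b = (13/8, 3, -2, -13/8)
c = (0, -4/5, 31/12, -3/5)
Ac = (0, 0, -28/15, -77/75)
Σ b_i: 13/8·1 + 3·1 + (-2)·1 + (-13/8)·1 = 1 ✓
b·c: 3·(-4/5) + (-2)·31/12 + (-13/8)·(-3/5) = -791/120 ≠ 1/2 ⇒ order 1.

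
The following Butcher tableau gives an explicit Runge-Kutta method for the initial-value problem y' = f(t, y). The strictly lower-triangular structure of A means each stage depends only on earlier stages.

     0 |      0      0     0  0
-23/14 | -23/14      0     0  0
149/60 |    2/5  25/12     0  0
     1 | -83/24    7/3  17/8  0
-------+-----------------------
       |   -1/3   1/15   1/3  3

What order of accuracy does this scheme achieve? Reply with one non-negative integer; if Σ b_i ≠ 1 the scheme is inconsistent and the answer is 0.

0

b = (-1/3, 1/15, 1/3, 3)
c = (0, -23/14, 149/60, 1)
Ac = (0, 0, -575/168, 231/160)
Σ b_i: (-1/3)·1 + 1/15·1 + 1/3·1 + 3·1 = 46/15 ≠ 1 ⇒ order 0.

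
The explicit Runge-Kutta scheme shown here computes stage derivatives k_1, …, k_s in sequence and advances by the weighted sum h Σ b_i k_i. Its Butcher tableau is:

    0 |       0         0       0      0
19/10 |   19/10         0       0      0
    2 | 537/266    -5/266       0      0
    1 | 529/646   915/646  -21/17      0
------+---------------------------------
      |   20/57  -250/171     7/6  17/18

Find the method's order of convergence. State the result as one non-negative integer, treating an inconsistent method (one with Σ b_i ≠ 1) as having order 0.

4

b = (20/57, -250/171, 7/6, 17/18)
c = (0, 19/10, 2, 1)
Ac = (0, 0, -1/28, 15/68)
Σ b_i: 20/57·1 + (-250/171)·1 + 7/6·1 + 17/18·1 = 1 ✓
b·c: (-250/171)·19/10 + 7/6·2 + 17/18·1 = 1/2 ✓
b·c²: (-250/171)·361/100 + 7/6·4 + 17/18·1 = 1/3 ✓
b·Ac: 7/6·(-1/28) + 17/18·15/68 = 1/6 ✓
b·c³: (-250/171)·6859/1000 + 7/6·8 + 17/18·1 = 1/4 ✓
b·(c∘Ac): 7/6·(-1/14) + 17/18·15/68 = 1/8 ✓
b·Ac²: 7/6·(-19/280) + 17/18·117/680 = 1/12 ✓
b·A²c: 17/18·3/68 = 1/24 ✓; 4 stages ⇒ order 4.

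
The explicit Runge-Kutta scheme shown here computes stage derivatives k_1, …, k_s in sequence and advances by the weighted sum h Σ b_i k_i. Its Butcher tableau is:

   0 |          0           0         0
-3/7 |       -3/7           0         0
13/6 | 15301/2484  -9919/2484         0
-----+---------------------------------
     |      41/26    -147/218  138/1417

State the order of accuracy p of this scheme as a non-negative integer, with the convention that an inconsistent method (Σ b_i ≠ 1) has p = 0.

b = (41/26, -147/218, 138/1417)
c = (0, -3/7, 13/6)
Ac = (0, 0, 1417/828)
Σ b_i: 41/26·1 + (-147/218)·1 + 138/1417·1 = 1 ✓
b·c: (-147/218)·(-3/7) + 138/1417·13/6 = 1/2 ✓
b·c²: (-147/218)·9/49 + 138/1417·169/36 = 1/3 ✓
b·Ac: 138/1417·1417/828 = 1/6 ✓; 3 stages ⇒ order 3.

3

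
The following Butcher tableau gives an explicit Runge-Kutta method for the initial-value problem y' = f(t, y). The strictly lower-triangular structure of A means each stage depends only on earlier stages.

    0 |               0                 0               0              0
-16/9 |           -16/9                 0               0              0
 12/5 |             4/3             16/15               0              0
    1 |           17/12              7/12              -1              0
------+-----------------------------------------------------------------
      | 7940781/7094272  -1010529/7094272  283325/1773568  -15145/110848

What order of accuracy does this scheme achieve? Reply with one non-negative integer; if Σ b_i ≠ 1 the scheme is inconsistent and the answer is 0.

b = (7940781/7094272, -1010529/7094272, 283325/1773568, -15145/110848)
c = (0, -16/9, 12/5, 1)
Ac = (0, 0, -256/135, -464/135)
Σ b_i: 7940781/7094272·1 + (-1010529/7094272)·1 + 283325/1773568·1 + (-15145/110848)·1 = 1 ✓
b·c: (-1010529/7094272)·(-16/9) + 283325/1773568·12/5 + (-15145/110848)·1 = 1/2 ✓
b·c²: (-1010529/7094272)·256/81 + 283325/1773568·144/25 + (-15145/110848)·1 = 1/3 ✓
b·Ac: 283325/1773568·(-256/135) + (-15145/110848)·(-464/135) = 1/6 ✓
b·c³: (-1010529/7094272)·(-4096/729) + 283325/1773568·1728/125 + (-15145/110848)·1 = 42979093/14964480 ≠ 1/4 ⇒ order 3.
b·(c∘Ac): 283325/1773568·(-1024/225) + (-15145/110848)·(-464/135) = -48155/187056 ≠ 1/8
b·Ac²: 283325/1773568·4096/1215 + (-15145/110848)·(-23792/6075) = 1004147/935280 ≠ 1/12
b·A²c: (-15145/110848)·256/135 = -3029/11691 ≠ 1/24

3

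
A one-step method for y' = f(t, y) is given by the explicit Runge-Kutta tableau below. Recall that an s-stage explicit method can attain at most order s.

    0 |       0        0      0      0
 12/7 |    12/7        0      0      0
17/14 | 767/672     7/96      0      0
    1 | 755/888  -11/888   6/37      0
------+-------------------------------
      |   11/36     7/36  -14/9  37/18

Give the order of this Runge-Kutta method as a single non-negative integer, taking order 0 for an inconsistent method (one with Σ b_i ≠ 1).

b = (11/36, 7/36, -14/9, 37/18)
c = (0, 12/7, 17/14, 1)
Ac = (0, 0, 1/8, 13/74)
Σ b_i: 11/36·1 + 7/36·1 + (-14/9)·1 + 37/18·1 = 1 ✓
b·c: 7/36·12/7 + (-14/9)·17/14 + 37/18·1 = 1/2 ✓
b·c²: 7/36·144/49 + (-14/9)·289/196 + 37/18·1 = 1/3 ✓
b·Ac: (-14/9)·1/8 + 37/18·13/74 = 1/6 ✓
b·c³: 7/36·1728/343 + (-14/9)·4913/2744 + 37/18·1 = 1/4 ✓
b·(c∘Ac): (-14/9)·17/112 + 37/18·13/74 = 1/8 ✓
b·Ac²: (-14/9)·3/14 + 37/18·15/74 = 1/12 ✓
b·A²c: 37/18·3/148 = 1/24 ✓; 4 stages ⇒ order 4.

4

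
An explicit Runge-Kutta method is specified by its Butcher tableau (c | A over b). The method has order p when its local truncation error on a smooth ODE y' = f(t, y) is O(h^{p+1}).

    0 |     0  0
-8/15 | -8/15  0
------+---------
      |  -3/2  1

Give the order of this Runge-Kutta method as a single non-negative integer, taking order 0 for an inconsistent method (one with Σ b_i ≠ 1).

b = (-3/2, 1)
c = (0, -8/15)
Σ b_i: (-3/2)·1 + 1·1 = -1/2 ≠ 1 ⇒ order 0.

0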